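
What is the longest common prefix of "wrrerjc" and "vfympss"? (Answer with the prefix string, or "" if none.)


String 1: 'wrrerjc'
String 2: 'vfympss'
Compare position by position:
pos 0: 'w' vs 'v' differ -> stop
Longest common prefix: "" (length 0)


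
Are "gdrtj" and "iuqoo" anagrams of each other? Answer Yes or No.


String 1: 'gdrtj' -> sorted: 'dgjrt'
String 2: 'iuqoo' -> sorted: 'iooqu'
Compare sorted forms: 'dgjrt' != 'iooqu'
Anagram: No


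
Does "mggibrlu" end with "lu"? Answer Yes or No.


Input string: 'mggibrlu'
Suffix to check: 'lu'
Last 2 characters of input: 'lu'
Match: True
Result: Yes


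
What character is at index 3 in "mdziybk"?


Input string: 'mdziybk'
Operation: get character at index 3
Index mapping: s[0]='m', s[1]='d', s[2]='z', s[3]='i'
Result: 'i'


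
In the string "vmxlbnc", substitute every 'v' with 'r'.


Input string: 'vmxlbnc'
Operation: replace 'v' with 'r'
Positions of 'v': 0
After replacement: rmxlbnc


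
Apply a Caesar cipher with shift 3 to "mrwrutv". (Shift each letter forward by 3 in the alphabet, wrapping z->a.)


Input: 'mrwrutv', shift = 3
Operation: for each letter, (position + 3) mod 26
Mapping: 'm'(12+3=15)->'p', 'r'(17+3=20)->'u', 'w'(22+3=25)->'z', 'r'(17+3=20)->'u', 'u'(20+3=23)->'x', 't'(19+3=22)->'w', 'v'(21+3=24)->'y'
Result: puzuxwy


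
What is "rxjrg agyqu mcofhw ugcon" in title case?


Input string: 'rxjrg agyqu mcofhw ugcon'
Operation: capitalize first letter of each word
Word transformations: 'rxjrg'->'Rxjrg', 'agyqu'->'Agyqu', 'mcofhw'->'Mcofhw', 'ugcon'->'Ugcon'
Result: Rxjrg Agyqu Mcofhw Ugcon


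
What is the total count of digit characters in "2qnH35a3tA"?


Input string: '2qnH35a3tA'
Operation: count digit characters (0-9)
Scan: '2'(digit), 'q', 'n', 'H', '3'(digit), '5'(digit), 'a', '3'(digit), 't', 'A'
Digits found: 4
Result: 4


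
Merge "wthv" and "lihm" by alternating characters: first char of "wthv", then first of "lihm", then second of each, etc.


String 1: 'wthv'
String 2: 'lihm'
Operation: alternate characters
Pairs: 'w'+'l', 't'+'i', 'h'+'h', 'v'+'m'
Result: wltihhvm


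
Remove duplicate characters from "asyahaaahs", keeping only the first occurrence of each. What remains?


Input: 'asyahaaahs'
Operation: keep first occurrence of each character
Scan: s[0]='a' new -> keep; s[1]='s' new -> keep; s[2]='y' new -> keep; s[3]='a' seen -> skip; s[4]='h' new -> keep; s[5]='a' seen -> skip; s[6]='a' seen -> skip; s[7]='a' seen -> skip; s[8]='h' seen -> skip; s[9]='s' seen -> skip
Result: asyh


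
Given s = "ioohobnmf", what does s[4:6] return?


Input string: 'ioohobnmf'
Operation: slice [4:6]
Extract characters: s[4]='o', s[5]='b'
Result: ob


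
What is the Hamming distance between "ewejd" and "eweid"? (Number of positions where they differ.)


String 1: 'ewejd'
String 2: 'eweid'
Compare each position: pos 0: 'e'=='e', pos 1: 'w'=='w', pos 2: 'e'=='e', pos 3: 'j'!='i', pos 4: 'd'=='d'
Differing positions: 1
Hamming distance: 1


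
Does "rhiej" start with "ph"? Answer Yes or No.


Input string: 'rhiej'
Prefix to check: 'ph'
First 2 characters of input: 'rh'
Match: False
Result: No


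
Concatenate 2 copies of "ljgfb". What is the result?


Input string: 'ljgfb'
Operation: repeat 2 times
Concatenation: 'ljgfb' + 'ljgfb'
Result: ljgfbljgfb


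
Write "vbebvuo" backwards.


Input string: 'vbebvuo'
Operation: reverse character order
Original order: 'v' -> 'b' -> 'e' -> 'b' -> 'v' -> 'u' -> 'o'
Reversed order: 'o' -> 'u' -> 'v' -> 'b' -> 'e' -> 'b' -> 'v'
Result: ouvbebv


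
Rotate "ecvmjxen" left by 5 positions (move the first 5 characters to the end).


Input: 'ecvmjxen', shift = 5
Operation: split at index 5 and swap parts
Front part s[0:5] = 'ecvmj'
Back part s[5:] = 'xen'
Rotated = back + front = 'xen' + 'ecvmj'
Result: xenecvmj


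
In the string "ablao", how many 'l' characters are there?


Input string: 'ablao'
Target character: 'l'
Scan each position: s[2]='l'
Matches found at indices: 2
Total: 1


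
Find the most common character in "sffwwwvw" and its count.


Input: 'sffwwwvw'
Operation: tally each character
Counts: 'f':2, 's':1, 'v':1, 'w':4
Maximum: 'w' appears 4 times


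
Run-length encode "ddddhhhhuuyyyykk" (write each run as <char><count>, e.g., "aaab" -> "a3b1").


Input: 'ddddhhhhuuyyyykk'
Operation: identify consecutive runs
Runs: 'dddd' -> d4, 'hhhh' -> h4, 'uu' -> u2, 'yyyy' -> y4, 'kk' -> k2
Encoded: d4h4u2y4k2


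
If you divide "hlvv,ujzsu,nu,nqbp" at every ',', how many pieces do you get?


Input string: 'hlvv,ujzsu,nu,nqbp'
Delimiter: ','
Split result: 'hlvv', 'ujzsu', 'nu', 'nqbp'
Number of parts: 4


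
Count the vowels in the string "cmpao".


Input string: 'cmpao'
Operation: count vowels (a, e, i, o, u)
Scan: s[0]='c', s[1]='m', s[2]='p', s[3]='a' (vowel), s[4]='o' (vowel)
Vowels found: 2
Result: 2


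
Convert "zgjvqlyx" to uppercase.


Input string: 'zgjvqlyx'
Operation: convert each letter to uppercase
Mapping: 'z'->'Z', 'g'->'G', 'j'->'J', 'v'->'V', 'q'->'Q', 'l'->'L', 'y'->'Y', 'x'->'X'
Result: ZGJVQLYX


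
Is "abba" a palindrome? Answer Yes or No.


Input string: 'abba'
Reversed: 'abba'
Compare pairs: s[0]='a' vs s[3]='a' (match), s[1]='b' vs s[2]='b' (match)
Palindrome: Yes


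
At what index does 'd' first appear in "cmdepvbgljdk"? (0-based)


Input string: 'cmdepvbgljdk'
Target: 'd'
Scanning left to right: s[0]='c', s[1]='m', s[2]='d'
First match at index: 2


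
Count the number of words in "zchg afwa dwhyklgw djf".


Input string: 'zchg afwa dwhyklgw djf'
Operation: split by spaces
Words found: 'zchg', 'afwa', 'dwhyklgw', 'djf'
Word count: 4


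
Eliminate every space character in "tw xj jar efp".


Input string: 'tw xj jar efp'
Operation: remove all spaces
Words: 'tw', 'xj', 'jar', 'efp'
Join without spaces: twxjjarefp


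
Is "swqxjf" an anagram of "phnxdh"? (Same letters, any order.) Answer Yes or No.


String 1: 'phnxdh' -> sorted: 'dhhnpx'
String 2: 'swqxjf' -> sorted: 'fjqswx'
Compare sorted forms: 'dhhnpx' != 'fjqswx'
Anagram: No


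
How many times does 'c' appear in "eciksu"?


Input string: 'eciksu'
Target character: 'c'
Scan each position: s[1]='c'
Matches found at indices: 1
Total: 1


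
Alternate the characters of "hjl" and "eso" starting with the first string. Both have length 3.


String 1: 'hjl'
String 2: 'eso'
Operation: alternate characters
Pairs: 'h'+'e', 'j'+'s', 'l'+'o'
Result: hejslo


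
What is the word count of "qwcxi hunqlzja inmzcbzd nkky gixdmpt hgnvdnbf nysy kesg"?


Input string: 'qwcxi hunqlzja inmzcbzd nkky gixdmpt hgnvdnbf nysy kesg'
Operation: split by spaces
Words found: 'qwcxi', 'hunqlzja', 'inmzcbzd', 'nkky', 'gixdmpt', 'hgnvdnbf', 'nysy', 'kesg'
Word count: 8


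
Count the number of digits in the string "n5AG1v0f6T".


Input string: 'n5AG1v0f6T'
Operation: count digit characters (0-9)
Scan: 'n', '5'(digit), 'A', 'G', '1'(digit), 'v', '0'(digit), 'f', '6'(digit), 'T'
Digits found: 4
Result: 4


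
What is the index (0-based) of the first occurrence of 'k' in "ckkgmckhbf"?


Input string: 'ckkgmckhbf'
Target: 'k'
Scanning left to right: s[0]='c', s[1]='k'
First match at index: 1


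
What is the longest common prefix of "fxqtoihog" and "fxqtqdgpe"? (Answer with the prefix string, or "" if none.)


String 1: 'fxqtoihog'
String 2: 'fxqtqdgpe'
Compare position by position:
pos 0: 'f' vs 'f' match
pos 1: 'x' vs 'x' match
pos 2: 'q' vs 'q' match
pos 3: 't' vs 't' match
pos 4: 'o' vs 'q' differ -> stop
Longest common prefix: "fxqt" (length 4)


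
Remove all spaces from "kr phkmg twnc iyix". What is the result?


Input string: 'kr phkmg twnc iyix'
Operation: remove all spaces
Words: 'kr', 'phkmg', 'twnc', 'iyix'
Join without spaces: krphkmgtwnciyix


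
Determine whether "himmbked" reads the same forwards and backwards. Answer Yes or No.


Input string: 'himmbked'
Reversed: 'dekbmmih'
Compare pairs: s[0]='h' vs s[7]='d' (mismatch), s[1]='i' vs s[6]='e' (mismatch), s[2]='m' vs s[5]='k' (mismatch), s[3]='m' vs s[4]='b' (mismatch)
Palindrome: No


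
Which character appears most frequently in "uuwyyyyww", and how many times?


Input: 'uuwyyyyww'
Operation: tally each character
Counts: 'u':2, 'w':3, 'y':4
Maximum: 'y' appears 4 times


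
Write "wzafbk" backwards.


Input string: 'wzafbk'
Operation: reverse character order
Original order: 'w' -> 'z' -> 'a' -> 'f' -> 'b' -> 'k'
Reversed order: 'k' -> 'b' -> 'f' -> 'a' -> 'z' -> 'w'
Result: kbfazw


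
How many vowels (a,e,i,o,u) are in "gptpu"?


Input string: 'gptpu'
Operation: count vowels (a, e, i, o, u)
Scan: s[0]='g', s[1]='p', s[2]='t', s[3]='p', s[4]='u' (vowel)
Vowels found: 1
Result: 1


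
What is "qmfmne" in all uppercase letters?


Input string: 'qmfmne'
Operation: convert each letter to uppercase
Mapping: 'q'->'Q', 'm'->'M', 'f'->'F', 'm'->'M', 'n'->'N', 'e'->'E'
Result: QMFMNE


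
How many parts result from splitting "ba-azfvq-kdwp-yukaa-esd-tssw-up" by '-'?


Input string: 'ba-azfvq-kdwp-yukaa-esd-tssw-up'
Delimiter: '-'
Split result: 'ba', 'azfvq', 'kdwp', 'yukaa', 'esd', 'tssw', 'up'
Number of parts: 7


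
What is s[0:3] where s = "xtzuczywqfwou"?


Input string: 'xtzuczywqfwou'
Operation: slice [0:3]
Extract characters: s[0]='x', s[1]='t', s[2]='z'
Result: xtz


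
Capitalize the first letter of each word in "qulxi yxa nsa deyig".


Input string: 'qulxi yxa nsa deyig'
Operation: capitalize first letter of each word
Word transformations: 'qulxi'->'Qulxi', 'yxa'->'Yxa', 'nsa'->'Nsa', 'deyig'->'Deyig'
Result: Qulxi Yxa Nsa Deyig


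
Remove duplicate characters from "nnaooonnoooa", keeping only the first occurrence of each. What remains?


Input: 'nnaooonnoooa'
Operation: keep first occurrence of each character
Scan: s[0]='n' new -> keep; s[1]='n' seen -> skip; s[2]='a' new -> keep; s[3]='o' new -> keep; s[4]='o' seen -> skip; s[5]='o' seen -> skip; s[6]='n' seen -> skip; s[7]='n' seen -> skip; s[8]='o' seen -> skip; s[9]='o' seen -> skip; s[10]='o' seen -> skip; s[11]='a' seen -> skip
Result: nao


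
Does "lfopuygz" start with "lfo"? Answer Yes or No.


Input string: 'lfopuygz'
Prefix to check: 'lfo'
First 3 characters of input: 'lfo'
Match: True
Result: Yes


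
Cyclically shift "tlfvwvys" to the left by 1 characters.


Input: 'tlfvwvys', shift = 1
Operation: split at index 1 and swap parts
Front part s[0:1] = 't'
Back part s[1:] = 'lfvwvys'
Rotated = back + front = 'lfvwvys' + 't'
Result: lfvwvyst


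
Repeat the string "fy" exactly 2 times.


Input string: 'fy'
Operation: repeat 2 times
Concatenation: 'fy' + 'fy'
Result: fyfy


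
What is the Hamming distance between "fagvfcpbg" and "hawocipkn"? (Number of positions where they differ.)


String 1: 'fagvfcpbg'
String 2: 'hawocipkn'
Compare each position: pos 0: 'f'!='h', pos 1: 'a'=='a', pos 2: 'g'!='w', pos 3: 'v'!='o', pos 4: 'f'!='c', pos 5: 'c'!='i', pos 6: 'p'=='p', pos 7: 'b'!='k', pos 8: 'g'!='n'
Differing positions: 7
Hamming distance: 7


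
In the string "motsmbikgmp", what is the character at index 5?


Input string: 'motsmbikgmp'
Operation: get character at index 5
Index mapping: s[0]='m', s[1]='o', s[2]='t', s[3]='s', s[4]='m', s[5]='b'
Result: 'b'


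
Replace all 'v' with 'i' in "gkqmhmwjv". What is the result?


Input string: 'gkqmhmwjv'
Operation: replace 'v' with 'i'
Positions of 'v': 8
After replacement: gkqmhmwji


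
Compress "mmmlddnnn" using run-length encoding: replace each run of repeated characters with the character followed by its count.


Input: 'mmmlddnnn'
Operation: identify consecutive runs
Runs: 'mmm' -> m3, 'l' -> l1, 'dd' -> d2, 'nnn' -> n3
Encoded: m3l1d2n3


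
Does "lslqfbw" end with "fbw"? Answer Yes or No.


Input string: 'lslqfbw'
Suffix to check: 'fbw'
Last 3 characters of input: 'fbw'
Match: True
Result: Yes


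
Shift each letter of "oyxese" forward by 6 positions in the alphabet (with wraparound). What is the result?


Input: 'oyxese', shift = 6
Operation: for each letter, (position + 6) mod 26
Mapping: 'o'(14+6=20)->'u', 'y'(24+6=30, 30 mod 26=4)->'e', 'x'(23+6=29, 29 mod 26=3)->'d', 'e'(4+6=10)->'k', 's'(18+6=24)->'y', 'e'(4+6=10)->'k'
Result: uedkyk


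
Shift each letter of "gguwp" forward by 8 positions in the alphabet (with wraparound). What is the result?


Input: 'gguwp', shift = 8
Operation: for each letter, (position + 8) mod 26
Mapping: 'g'(6+8=14)->'o', 'g'(6+8=14)->'o', 'u'(20+8=28, 28 mod 26=2)->'c', 'w'(22+8=30, 30 mod 26=4)->'e', 'p'(15+8=23)->'x'
Result: oocex


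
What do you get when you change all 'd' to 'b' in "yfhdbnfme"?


Input string: 'yfhdbnfme'
Operation: replace 'd' with 'b'
Positions of 'd': 3
After replacement: yfhbbnfme


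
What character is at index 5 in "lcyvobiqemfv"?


Input string: 'lcyvobiqemfv'
Operation: get character at index 5
Index mapping: s[0]='l', s[1]='c', s[2]='y', s[3]='v', s[4]='o', s[5]='b'
Result: 'b'


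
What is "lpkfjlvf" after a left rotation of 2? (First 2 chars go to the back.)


Input: 'lpkfjlvf', shift = 2
Operation: split at index 2 and swap parts
Front part s[0:2] = 'lp'
Back part s[2:] = 'kfjlvf'
Rotated = back + front = 'kfjlvf' + 'lp'
Result: kfjlvflp


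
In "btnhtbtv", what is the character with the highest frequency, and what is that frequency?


Input: 'btnhtbtv'
Operation: tally each character
Counts: 'b':2, 'h':1, 'n':1, 't':3, 'v':1
Maximum: 't' appears 3 times


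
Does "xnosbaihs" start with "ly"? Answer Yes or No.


Input string: 'xnosbaihs'
Prefix to check: 'ly'
First 2 characters of input: 'xn'
Match: False
Result: No


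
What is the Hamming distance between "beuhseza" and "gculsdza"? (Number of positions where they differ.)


String 1: 'beuhseza'
String 2: 'gculsdza'
Compare each position: pos 0: 'b'!='g', pos 1: 'e'!='c', pos 2: 'u'=='u', pos 3: 'h'!='l', pos 4: 's'=='s', pos 5: 'e'!='d', pos 6: 'z'=='z', pos 7: 'a'=='a'
Differing positions: 4
Hamming distance: 4


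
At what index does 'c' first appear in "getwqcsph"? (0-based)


Input string: 'getwqcsph'
Target: 'c'
Scanning left to right: s[0]='g', s[1]='e', s[2]='t', s[3]='w', s[4]='q', s[5]='c'
First match at index: 5


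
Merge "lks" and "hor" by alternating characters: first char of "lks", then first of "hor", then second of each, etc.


String 1: 'lks'
String 2: 'hor'
Operation: alternate characters
Pairs: 'l'+'h', 'k'+'o', 's'+'r'
Result: lhkosr


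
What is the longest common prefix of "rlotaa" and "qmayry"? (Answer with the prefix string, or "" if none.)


String 1: 'rlotaa'
String 2: 'qmayry'
Compare position by position:
pos 0: 'r' vs 'q' differ -> stop
Longest common prefix: "" (length 0)


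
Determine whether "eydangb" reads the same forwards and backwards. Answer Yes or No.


Input string: 'eydangb'
Reversed: 'bgnadye'
Compare pairs: s[0]='e' vs s[6]='b' (mismatch), s[1]='y' vs s[5]='g' (mismatch), s[2]='d' vs s[4]='n' (mismatch)
Palindrome: No


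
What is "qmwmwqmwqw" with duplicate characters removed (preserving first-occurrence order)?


Input: 'qmwmwqmwqw'
Operation: keep first occurrence of each character
Scan: s[0]='q' new -> keep; s[1]='m' new -> keep; s[2]='w' new -> keep; s[3]='m' seen -> skip; s[4]='w' seen -> skip; s[5]='q' seen -> skip; s[6]='m' seen -> skip; s[7]='w' seen -> skip; s[8]='q' seen -> skip; s[9]='w' seen -> skip
Result: qmw


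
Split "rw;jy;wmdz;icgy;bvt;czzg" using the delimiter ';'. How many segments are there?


Input string: 'rw;jy;wmdz;icgy;bvt;czzg'
Delimiter: ';'
Split result: 'rw', 'jy', 'wmdz', 'icgy', 'bvt', 'czzg'
Number of parts: 6


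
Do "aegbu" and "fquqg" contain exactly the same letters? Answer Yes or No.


String 1: 'aegbu' -> sorted: 'abegu'
String 2: 'fquqg' -> sorted: 'fgqqu'
Compare sorted forms: 'abegu' != 'fgqqu'
Anagram: No


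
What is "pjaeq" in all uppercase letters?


Input string: 'pjaeq'
Operation: convert each letter to uppercase
Mapping: 'p'->'P', 'j'->'J', 'a'->'A', 'e'->'E', 'q'->'Q'
Result: PJAEQ


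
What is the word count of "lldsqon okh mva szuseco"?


Input string: 'lldsqon okh mva szuseco'
Operation: split by spaces
Words found: 'lldsqon', 'okh', 'mva', 'szuseco'
Word count: 4


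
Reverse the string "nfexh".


Input string: 'nfexh'
Operation: reverse character order
Original order: 'n' -> 'f' -> 'e' -> 'x' -> 'h'
Reversed order: 'h' -> 'x' -> 'e' -> 'f' -> 'n'
Result: hxefn


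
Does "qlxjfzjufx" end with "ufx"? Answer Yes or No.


Input string: 'qlxjfzjufx'
Suffix to check: 'ufx'
Last 3 characters of input: 'ufx'
Match: True
Result: Yes


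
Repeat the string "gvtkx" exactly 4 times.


Input string: 'gvtkx'
Operation: repeat 4 times
Concatenation: 'gvtkx' + 'gvtkx' + 'gvtkx' + 'gvtkx'
Result: gvtkxgvtkxgvtkxgvtkx


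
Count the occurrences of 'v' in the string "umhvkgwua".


Input string: 'umhvkgwua'
Target character: 'v'
Scan each position: s[3]='v'
Matches found at indices: 3
Total: 1


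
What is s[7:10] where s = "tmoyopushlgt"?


Input string: 'tmoyopushlgt'
Operation: slice [7:10]
Extract characters: s[7]='s', s[8]='h', s[9]='l'
Result: shl


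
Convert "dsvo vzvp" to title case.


Input string: 'dsvo vzvp'
Operation: capitalize first letter of each word
Word transformations: 'dsvo'->'Dsvo', 'vzvp'->'Vzvp'
Result: Dsvo Vzvp


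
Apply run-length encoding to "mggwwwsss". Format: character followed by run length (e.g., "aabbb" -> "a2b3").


Input: 'mggwwwsss'
Operation: identify consecutive runs
Runs: 'm' -> m1, 'gg' -> g2, 'www' -> w3, 'sss' -> s3
Encoded: m1g2w3s3


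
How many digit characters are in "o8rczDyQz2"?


Input string: 'o8rczDyQz2'
Operation: count digit characters (0-9)
Scan: 'o', '8'(digit), 'r', 'c', 'z', 'D', 'y', 'Q', 'z', '2'(digit)
Digits found: 2
Result: 2


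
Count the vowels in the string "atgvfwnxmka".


Input string: 'atgvfwnxmka'
Operation: count vowels (a, e, i, o, u)
Scan: s[0]='a' (vowel), s[1]='t', s[2]='g', s[3]='v', s[4]='f', s[5]='w', s[6]='n', s[7]='x', s[8]='m', s[9]='k', s[10]='a' (vowel)
Vowels found: 2
Result: 2


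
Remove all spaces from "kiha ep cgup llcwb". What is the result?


Input string: 'kiha ep cgup llcwb'
Operation: remove all spaces
Words: 'kiha', 'ep', 'cgup', 'llcwb'
Join without spaces: kihaepcgupllcwb


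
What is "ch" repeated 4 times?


Input string: 'ch'
Operation: repeat 4 times
Concatenation: 'ch' + 'ch' + 'ch' + 'ch'
Result: chchchch


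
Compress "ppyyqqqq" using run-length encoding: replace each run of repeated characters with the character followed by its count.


Input: 'ppyyqqqq'
Operation: identify consecutive runs
Runs: 'pp' -> p2, 'yy' -> y2, 'qqqq' -> q4
Encoded: p2y2q4


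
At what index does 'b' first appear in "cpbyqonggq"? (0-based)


Input string: 'cpbyqonggq'
Target: 'b'
Scanning left to right: s[0]='c', s[1]='p', s[2]='b'
First match at index: 2


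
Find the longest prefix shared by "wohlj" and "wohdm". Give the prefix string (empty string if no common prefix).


String 1: 'wohlj'
String 2: 'wohdm'
Compare position by position:
pos 0: 'w' vs 'w' match
pos 1: 'o' vs 'o' match
pos 2: 'h' vs 'h' match
pos 3: 'l' vs 'd' differ -> stop
Longest common prefix: "woh" (length 3)


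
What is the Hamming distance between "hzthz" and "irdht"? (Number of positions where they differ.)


String 1: 'hzthz'
String 2: 'irdht'
Compare each position: pos 0: 'h'!='i', pos 1: 'z'!='r', pos 2: 't'!='d', pos 3: 'h'=='h', pos 4: 'z'!='t'
Differing positions: 4
Hamming distance: 4


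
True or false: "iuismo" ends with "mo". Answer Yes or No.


Input string: 'iuismo'
Suffix to check: 'mo'
Last 2 characters of input: 'mo'
Match: True
Result: Yes


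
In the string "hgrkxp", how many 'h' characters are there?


Input string: 'hgrkxp'
Target character: 'h'
Scan each position: s[0]='h'
Matches found at indices: 0
Total: 1


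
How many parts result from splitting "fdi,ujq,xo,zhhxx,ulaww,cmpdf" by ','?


Input string: 'fdi,ujq,xo,zhhxx,ulaww,cmpdf'
Delimiter: ','
Split result: 'fdi', 'ujq', 'xo', 'zhhxx', 'ulaww', 'cmpdf'
Number of parts: 6


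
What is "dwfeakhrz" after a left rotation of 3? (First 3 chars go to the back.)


Input: 'dwfeakhrz', shift = 3
Operation: split at index 3 and swap parts
Front part s[0:3] = 'dwf'
Back part s[3:] = 'eakhrz'
Rotated = back + front = 'eakhrz' + 'dwf'
Result: eakhrzdwf


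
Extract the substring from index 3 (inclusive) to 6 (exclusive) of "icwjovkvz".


Input string: 'icwjovkvz'
Operation: slice [3:6]
Extract characters: s[3]='j', s[4]='o', s[5]='v'
Result: jov


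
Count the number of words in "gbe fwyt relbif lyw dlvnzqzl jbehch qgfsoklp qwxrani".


Input string: 'gbe fwyt relbif lyw dlvnzqzl jbehch qgfsoklp qwxrani'
Operation: split by spaces
Words found: 'gbe', 'fwyt', 'relbif', 'lyw', 'dlvnzqzl', 'jbehch', 'qgfsoklp', 'qwxrani'
Word count: 8


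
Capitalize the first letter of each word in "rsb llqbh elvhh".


Input string: 'rsb llqbh elvhh'
Operation: capitalize first letter of each word
Word transformations: 'rsb'->'Rsb', 'llqbh'->'Llqbh', 'elvhh'->'Elvhh'
Result: Rsb Llqbh Elvhh


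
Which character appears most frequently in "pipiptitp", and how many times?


Input: 'pipiptitp'
Operation: tally each character
Counts: 'i':3, 'p':4, 't':2
Maximum: 'p' appears 4 times


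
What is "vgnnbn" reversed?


Input string: 'vgnnbn'
Operation: reverse character order
Original order: 'v' -> 'g' -> 'n' -> 'n' -> 'b' -> 'n'
Reversed order: 'n' -> 'b' -> 'n' -> 'n' -> 'g' -> 'v'
Result: nbnngv


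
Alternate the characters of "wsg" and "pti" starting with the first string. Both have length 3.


String 1: 'wsg'
String 2: 'pti'
Operation: alternate characters
Pairs: 'w'+'p', 's'+'t', 'g'+'i'
Result: wpstgi


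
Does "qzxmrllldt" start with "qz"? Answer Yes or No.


Input string: 'qzxmrllldt'
Prefix to check: 'qz'
First 2 characters of input: 'qz'
Match: True
Result: Yes


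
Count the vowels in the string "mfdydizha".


Input string: 'mfdydizha'
Operation: count vowels (a, e, i, o, u)
Scan: s[0]='m', s[1]='f', s[2]='d', s[3]='y', s[4]='d', s[5]='i' (vowel), s[6]='z', s[7]='h', s[8]='a' (vowel)
Vowels found: 2
Result: 2


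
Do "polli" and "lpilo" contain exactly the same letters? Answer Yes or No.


String 1: 'polli' -> sorted: 'illop'
String 2: 'lpilo' -> sorted: 'illop'
Compare sorted forms: 'illop' == 'illop'
Anagram: Yes


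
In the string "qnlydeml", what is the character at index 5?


Input string: 'qnlydeml'
Operation: get character at index 5
Index mapping: s[0]='q', s[1]='n', s[2]='l', s[3]='y', s[4]='d', s[5]='e'
Result: 'e'


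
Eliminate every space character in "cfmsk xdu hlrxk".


Input string: 'cfmsk xdu hlrxk'
Operation: remove all spaces
Words: 'cfmsk', 'xdu', 'hlrxk'
Join without spaces: cfmskxduhlrxk


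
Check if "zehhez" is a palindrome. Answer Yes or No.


Input string: 'zehhez'
Reversed: 'zehhez'
Compare pairs: s[0]='z' vs s[5]='z' (match), s[1]='e' vs s[4]='e' (match), s[2]='h' vs s[3]='h' (match)
Palindrome: Yes


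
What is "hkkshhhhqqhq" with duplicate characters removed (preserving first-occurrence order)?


Input: 'hkkshhhhqqhq'
Operation: keep first occurrence of each character
Scan: s[0]='h' new -> keep; s[1]='k' new -> keep; s[2]='k' seen -> skip; s[3]='s' new -> keep; s[4]='h' seen -> skip; s[5]='h' seen -> skip; s[6]='h' seen -> skip; s[7]='h' seen -> skip; s[8]='q' new -> keep; s[9]='q' seen -> skip; s[10]='h' seen -> skip; s[11]='q' seen -> skip
Result: hksq


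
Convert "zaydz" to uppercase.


Input string: 'zaydz'
Operation: convert each letter to uppercase
Mapping: 'z'->'Z', 'a'->'A', 'y'->'Y', 'd'->'D', 'z'->'Z'
Result: ZAYDZ


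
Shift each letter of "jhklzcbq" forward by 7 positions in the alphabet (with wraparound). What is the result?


Input: 'jhklzcbq', shift = 7
Operation: for each letter, (position + 7) mod 26
Mapping: 'j'(9+7=16)->'q', 'h'(7+7=14)->'o', 'k'(10+7=17)->'r', 'l'(11+7=18)->'s', 'z'(25+7=32, 32 mod 26=6)->'g', 'c'(2+7=9)->'j', 'b'(1+7=8)->'i', 'q'(16+7=23)->'x'
Result: qorsgjix


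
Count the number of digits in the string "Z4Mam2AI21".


Input string: 'Z4Mam2AI21'
Operation: count digit characters (0-9)
Scan: 'Z', '4'(digit), 'M', 'a', 'm', '2'(digit), 'A', 'I', '2'(digit), '1'(digit)
Digits found: 4
Result: 4


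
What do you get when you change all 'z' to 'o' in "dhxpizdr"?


Input string: 'dhxpizdr'
Operation: replace 'z' with 'o'
Positions of 'z': 5
After replacement: dhxpiodr


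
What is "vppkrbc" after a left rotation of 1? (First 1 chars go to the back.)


Input: 'vppkrbc', shift = 1
Operation: split at index 1 and swap parts
Front part s[0:1] = 'v'
Back part s[1:] = 'ppkrbc'
Rotated = back + front = 'ppkrbc' + 'v'
Result: ppkrbcv


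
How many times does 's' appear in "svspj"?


Input string: 'svspj'
Target character: 's'
Scan each position: s[0]='s', s[2]='s'
Matches found at indices: 0, 2
Total: 2


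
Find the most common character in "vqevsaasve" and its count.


Input: 'vqevsaasve'
Operation: tally each character
Counts: 'a':2, 'e':2, 'q':1, 's':2, 'v':3
Maximum: 'v' appears 3 times


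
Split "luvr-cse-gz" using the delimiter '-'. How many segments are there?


Input string: 'luvr-cse-gz'
Delimiter: '-'
Split result: 'luvr', 'cse', 'gz'
Number of parts: 3


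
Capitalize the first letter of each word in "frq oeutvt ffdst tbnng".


Input string: 'frq oeutvt ffdst tbnng'
Operation: capitalize first letter of each word
Word transformations: 'frq'->'Frq', 'oeutvt'->'Oeutvt', 'ffdst'->'Ffdst', 'tbnng'->'Tbnng'
Result: Frq Oeutvt Ffdst Tbnng


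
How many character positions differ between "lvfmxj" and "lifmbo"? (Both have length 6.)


String 1: 'lvfmxj'
String 2: 'lifmbo'
Compare each position: pos 0: 'l'=='l', pos 1: 'v'!='i', pos 2: 'f'=='f', pos 3: 'm'=='m', pos 4: 'x'!='b', pos 5: 'j'!='o'
Differing positions: 3
Hamming distance: 3


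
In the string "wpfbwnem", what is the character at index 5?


Input string: 'wpfbwnem'
Operation: get character at index 5
Index mapping: s[0]='w', s[1]='p', s[2]='f', s[3]='b', s[4]='w', s[5]='n'
Result: 'n'


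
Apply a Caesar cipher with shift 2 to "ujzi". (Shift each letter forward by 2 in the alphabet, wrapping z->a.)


Input: 'ujzi', shift = 2
Operation: for each letter, (position + 2) mod 26
Mapping: 'u'(20+2=22)->'w', 'j'(9+2=11)->'l', 'z'(25+2=27, 27 mod 26=1)->'b', 'i'(8+2=10)->'k'
Result: wlbk


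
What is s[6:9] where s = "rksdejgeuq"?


Input string: 'rksdejgeuq'
Operation: slice [6:9]
Extract characters: s[6]='g', s[7]='e', s[8]='u'
Result: geu


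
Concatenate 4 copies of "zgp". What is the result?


Input string: 'zgp'
Operation: repeat 4 times
Concatenation: 'zgp' + 'zgp' + 'zgp' + 'zgp'
Result: zgpzgpzgpzgp


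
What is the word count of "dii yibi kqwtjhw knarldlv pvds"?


Input string: 'dii yibi kqwtjhw knarldlv pvds'
Operation: split by spaces
Words found: 'dii', 'yibi', 'kqwtjhw', 'knarldlv', 'pvds'
Word count: 5


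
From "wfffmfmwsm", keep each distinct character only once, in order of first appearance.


Input: 'wfffmfmwsm'
Operation: keep first occurrence of each character
Scan: s[0]='w' new -> keep; s[1]='f' new -> keep; s[2]='f' seen -> skip; s[3]='f' seen -> skip; s[4]='m' new -> keep; s[5]='f' seen -> skip; s[6]='m' seen -> skip; s[7]='w' seen -> skip; s[8]='s' new -> keep; s[9]='m' seen -> skip
Result: wfms


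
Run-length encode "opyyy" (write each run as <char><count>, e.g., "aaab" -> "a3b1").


Input: 'opyyy'
Operation: identify consecutive runs
Runs: 'o' -> o1, 'p' -> p1, 'yyy' -> y3
Encoded: o1p1y3


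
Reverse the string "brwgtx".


Input string: 'brwgtx'
Operation: reverse character order
Original order: 'b' -> 'r' -> 'w' -> 'g' -> 't' -> 'x'
Reversed order: 'x' -> 't' -> 'g' -> 'w' -> 'r' -> 'b'
Result: xtgwrb


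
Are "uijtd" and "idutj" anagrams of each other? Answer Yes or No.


String 1: 'uijtd' -> sorted: 'dijtu'
String 2: 'idutj' -> sorted: 'dijtu'
Compare sorted forms: 'dijtu' == 'dijtu'
Anagram: Yes


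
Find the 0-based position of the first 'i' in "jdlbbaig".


Input string: 'jdlbbaig'
Target: 'i'
Scanning left to right: s[0]='j', s[1]='d', s[2]='l', s[3]='b', s[4]='b', s[5]='a', s[6]='i'
First match at index: 6


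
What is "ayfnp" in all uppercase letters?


Input string: 'ayfnp'
Operation: convert each letter to uppercase
Mapping: 'a'->'A', 'y'->'Y', 'f'->'F', 'n'->'N', 'p'->'P'
Result: AYFNP


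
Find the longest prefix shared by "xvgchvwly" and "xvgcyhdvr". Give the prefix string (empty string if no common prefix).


String 1: 'xvgchvwly'
String 2: 'xvgcyhdvr'
Compare position by position:
pos 0: 'x' vs 'x' match
pos 1: 'v' vs 'v' match
pos 2: 'g' vs 'g' match
pos 3: 'c' vs 'c' match
pos 4: 'h' vs 'y' differ -> stop
Longest common prefix: "xvgc" (length 4)


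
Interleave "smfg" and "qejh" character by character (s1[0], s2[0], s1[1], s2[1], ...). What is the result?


String 1: 'smfg'
String 2: 'qejh'
Operation: alternate characters
Pairs: 's'+'q', 'm'+'e', 'f'+'j', 'g'+'h'
Result: sqmefjgh


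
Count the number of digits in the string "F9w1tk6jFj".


Input string: 'F9w1tk6jFj'
Operation: count digit characters (0-9)
Scan: 'F', '9'(digit), 'w', '1'(digit), 't', 'k', '6'(digit), 'j', 'F', 'j'
Digits found: 3
Result: 3


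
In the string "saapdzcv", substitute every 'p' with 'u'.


Input string: 'saapdzcv'
Operation: replace 'p' with 'u'
Positions of 'p': 3
After replacement: saaudzcv


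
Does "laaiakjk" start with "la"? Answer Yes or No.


Input string: 'laaiakjk'
Prefix to check: 'la'
First 2 characters of input: 'la'
Match: True
Result: Yes


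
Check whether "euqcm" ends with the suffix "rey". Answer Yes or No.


Input string: 'euqcm'
Suffix to check: 'rey'
Last 3 characters of input: 'qcm'
Match: False
Result: No


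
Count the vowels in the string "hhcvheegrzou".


Input string: 'hhcvheegrzou'
Operation: count vowels (a, e, i, o, u)
Scan: s[0]='h', s[1]='h', s[2]='c', s[3]='v', s[4]='h', s[5]='e' (vowel), s[6]='e' (vowel), s[7]='g', s[8]='r', s[9]='z', s[10]='o' (vowel), s[11]='u' (vowel)
Vowels found: 4
Result: 4


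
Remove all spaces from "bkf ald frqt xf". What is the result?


Input string: 'bkf ald frqt xf'
Operation: remove all spaces
Words: 'bkf', 'ald', 'frqt', 'xf'
Join without spaces: bkfaldfrqtxf


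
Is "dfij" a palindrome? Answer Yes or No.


Input string: 'dfij'
Reversed: 'jifd'
Compare pairs: s[0]='d' vs s[3]='j' (mismatch), s[1]='f' vs s[2]='i' (mismatch)
Palindrome: No


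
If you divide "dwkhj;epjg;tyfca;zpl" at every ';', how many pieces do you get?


Input string: 'dwkhj;epjg;tyfca;zpl'
Delimiter: ';'
Split result: 'dwkhj', 'epjg', 'tyfca', 'zpl'
Number of parts: 4


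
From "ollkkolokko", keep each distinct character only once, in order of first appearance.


Input: 'ollkkolokko'
Operation: keep first occurrence of each character
Scan: s[0]='o' new -> keep; s[1]='l' new -> keep; s[2]='l' seen -> skip; s[3]='k' new -> keep; s[4]='k' seen -> skip; s[5]='o' seen -> skip; s[6]='l' seen -> skip; s[7]='o' seen -> skip; s[8]='k' seen -> skip; s[9]='k' seen -> skip; s[10]='o' seen -> skip
Result: olk


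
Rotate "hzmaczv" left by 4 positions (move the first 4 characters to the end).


Input: 'hzmaczv', shift = 4
Operation: split at index 4 and swap parts
Front part s[0:4] = 'hzma'
Back part s[4:] = 'czv'
Rotated = back + front = 'czv' + 'hzma'
Result: czvhzma


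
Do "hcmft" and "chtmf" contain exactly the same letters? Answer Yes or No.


String 1: 'hcmft' -> sorted: 'cfhmt'
String 2: 'chtmf' -> sorted: 'cfhmt'
Compare sorted forms: 'cfhmt' == 'cfhmt'
Anagram: Yes


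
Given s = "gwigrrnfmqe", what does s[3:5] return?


Input string: 'gwigrrnfmqe'
Operation: slice [3:5]
Extract characters: s[3]='g', s[4]='r'
Result: gr


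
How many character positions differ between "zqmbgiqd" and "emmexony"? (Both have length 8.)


String 1: 'zqmbgiqd'
String 2: 'emmexony'
Compare each position: pos 0: 'z'!='e', pos 1: 'q'!='m', pos 2: 'm'=='m', pos 3: 'b'!='e', pos 4: 'g'!='x', pos 5: 'i'!='o', pos 6: 'q'!='n', pos 7: 'd'!='y'
Differing positions: 7
Hamming distance: 7


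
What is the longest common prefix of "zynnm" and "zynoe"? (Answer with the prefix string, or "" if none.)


String 1: 'zynnm'
String 2: 'zynoe'
Compare position by position:
pos 0: 'z' vs 'z' match
pos 1: 'y' vs 'y' match
pos 2: 'n' vs 'n' match
pos 3: 'n' vs 'o' differ -> stop
Longest common prefix: "zyn" (length 3)


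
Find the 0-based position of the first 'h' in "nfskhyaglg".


Input string: 'nfskhyaglg'
Target: 'h'
Scanning left to right: s[0]='n', s[1]='f', s[2]='s', s[3]='k', s[4]='h'
First match at index: 4


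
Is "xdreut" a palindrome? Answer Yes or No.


Input string: 'xdreut'
Reversed: 'tuerdx'
Compare pairs: s[0]='x' vs s[5]='t' (mismatch), s[1]='d' vs s[4]='u' (mismatch), s[2]='r' vs s[3]='e' (mismatch)
Palindrome: No


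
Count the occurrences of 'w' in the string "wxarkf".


Input string: 'wxarkf'
Target character: 'w'
Scan each position: s[0]='w'
Matches found at indices: 0
Total: 1


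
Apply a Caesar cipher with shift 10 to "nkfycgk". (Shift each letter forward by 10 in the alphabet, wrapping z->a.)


Input: 'nkfycgk', shift = 10
Operation: for each letter, (position + 10) mod 26
Mapping: 'n'(13+10=23)->'x', 'k'(10+10=20)->'u', 'f'(5+10=15)->'p', 'y'(24+10=34, 34 mod 26=8)->'i', 'c'(2+10=12)->'m', 'g'(6+10=16)->'q', 'k'(10+10=20)->'u'
Result: xupimqu


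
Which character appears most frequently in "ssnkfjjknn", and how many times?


Input: 'ssnkfjjknn'
Operation: tally each character
Counts: 'f':1, 'j':2, 'k':2, 'n':3, 's':2
Maximum: 'n' appears 3 times


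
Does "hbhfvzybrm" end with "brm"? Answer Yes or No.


Input string: 'hbhfvzybrm'
Suffix to check: 'brm'
Last 3 characters of input: 'brm'
Match: True
Result: Yes


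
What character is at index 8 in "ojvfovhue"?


Input string: 'ojvfovhue'
Operation: get character at index 8
Index mapping: s[0]='o', s[1]='j', s[2]='v', s[3]='f', s[4]='o', s[5]='v', s[6]='h', s[7]='u', s[8]='e'
Result: 'e'


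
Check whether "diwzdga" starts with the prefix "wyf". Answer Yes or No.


Input string: 'diwzdga'
Prefix to check: 'wyf'
First 3 characters of input: 'diw'
Match: False
Result: No


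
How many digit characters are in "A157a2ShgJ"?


Input string: 'A157a2ShgJ'
Operation: count digit characters (0-9)
Scan: 'A', '1'(digit), '5'(digit), '7'(digit), 'a', '2'(digit), 'S', 'h', 'g', 'J'
Digits found: 4
Result: 4


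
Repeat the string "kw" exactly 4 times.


Input string: 'kw'
Operation: repeat 4 times
Concatenation: 'kw' + 'kw' + 'kw' + 'kw'
Result: kwkwkwkw


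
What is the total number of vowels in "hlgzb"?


Input string: 'hlgzb'
Operation: count vowels (a, e, i, o, u)
Scan: s[0]='h', s[1]='l', s[2]='g', s[3]='z', s[4]='b'
Vowels found: 0
Result: 0


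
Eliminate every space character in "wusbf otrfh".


Input string: 'wusbf otrfh'
Operation: remove all spaces
Words: 'wusbf', 'otrfh'
Join without spaces: wusbfotrfh


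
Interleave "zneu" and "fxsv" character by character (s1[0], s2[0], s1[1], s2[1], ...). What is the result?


String 1: 'zneu'
String 2: 'fxsv'
Operation: alternate characters
Pairs: 'z'+'f', 'n'+'x', 'e'+'s', 'u'+'v'
Result: zfnxesuv


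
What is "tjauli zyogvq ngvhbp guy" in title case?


Input string: 'tjauli zyogvq ngvhbp guy'
Operation: capitalize first letter of each word
Word transformations: 'tjauli'->'Tjauli', 'zyogvq'->'Zyogvq', 'ngvhbp'->'Ngvhbp', 'guy'->'Guy'
Result: Tjauli Zyogvq Ngvhbp Guy


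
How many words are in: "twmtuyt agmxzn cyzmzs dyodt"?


Input string: 'twmtuyt agmxzn cyzmzs dyodt'
Operation: split by spaces
Words found: 'twmtuyt', 'agmxzn', 'cyzmzs', 'dyodt'
Word count: 4


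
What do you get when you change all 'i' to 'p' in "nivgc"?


Input string: 'nivgc'
Operation: replace 'i' with 'p'
Positions of 'i': 1
After replacement: npvgc


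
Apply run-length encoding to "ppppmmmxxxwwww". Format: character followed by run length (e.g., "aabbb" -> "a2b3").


Input: 'ppppmmmxxxwwww'
Operation: identify consecutive runs
Runs: 'pppp' -> p4, 'mmm' -> m3, 'xxx' -> x3, 'wwww' -> w4
Encoded: p4m3x3w4


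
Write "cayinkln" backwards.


Input string: 'cayinkln'
Operation: reverse character order
Original order: 'c' -> 'a' -> 'y' -> 'i' -> 'n' -> 'k' -> 'l' -> 'n'
Reversed order: 'n' -> 'l' -> 'k' -> 'n' -> 'i' -> 'y' -> 'a' -> 'c'
Result: nlkniyac


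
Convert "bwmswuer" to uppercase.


Input string: 'bwmswuer'
Operation: convert each letter to uppercase
Mapping: 'b'->'B', 'w'->'W', 'm'->'M', 's'->'S', 'w'->'W', 'u'->'U', 'e'->'E', 'r'->'R'
Result: BWMSWUER


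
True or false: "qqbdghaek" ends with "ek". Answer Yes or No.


Input string: 'qqbdghaek'
Suffix to check: 'ek'
Last 2 characters of input: 'ek'
Match: True
Result: Yes


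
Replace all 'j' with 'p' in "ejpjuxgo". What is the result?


Input string: 'ejpjuxgo'
Operation: replace 'j' with 'p'
Positions of 'j': 1, 3
After replacement: epppuxgo


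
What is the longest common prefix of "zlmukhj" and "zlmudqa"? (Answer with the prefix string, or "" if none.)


String 1: 'zlmukhj'
String 2: 'zlmudqa'
Compare position by position:
pos 0: 'z' vs 'z' match
pos 1: 'l' vs 'l' match
pos 2: 'm' vs 'm' match
pos 3: 'u' vs 'u' match
pos 4: 'k' vs 'd' differ -> stop
Longest common prefix: "zlmu" (length 4)


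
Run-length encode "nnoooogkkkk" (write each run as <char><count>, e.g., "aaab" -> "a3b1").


Input: 'nnoooogkkkk'
Operation: identify consecutive runs
Runs: 'nn' -> n2, 'oooo' -> o4, 'g' -> g1, 'kkkk' -> k4
Encoded: n2o4g1k4


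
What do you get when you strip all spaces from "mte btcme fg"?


Input string: 'mte btcme fg'
Operation: remove all spaces
Words: 'mte', 'btcme', 'fg'
Join without spaces: mtebtcmefg


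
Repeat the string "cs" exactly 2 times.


Input string: 'cs'
Operation: repeat 2 times
Concatenation: 'cs' + 'cs'
Result: cscs


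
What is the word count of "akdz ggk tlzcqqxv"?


Input string: 'akdz ggk tlzcqqxv'
Operation: split by spaces
Words found: 'akdz', 'ggk', 'tlzcqqxv'
Word count: 3


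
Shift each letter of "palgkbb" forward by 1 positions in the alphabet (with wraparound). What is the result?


Input: 'palgkbb', shift = 1
Operation: for each letter, (position + 1) mod 26
Mapping: 'p'(15+1=16)->'q', 'a'(0+1=1)->'b', 'l'(11+1=12)->'m', 'g'(6+1=7)->'h', 'k'(10+1=11)->'l', 'b'(1+1=2)->'c', 'b'(1+1=2)->'c'
Result: qbmhlcc


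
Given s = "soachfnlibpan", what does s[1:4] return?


Input string: 'soachfnlibpan'
Operation: slice [1:4]
Extract characters: s[1]='o', s[2]='a', s[3]='c'
Result: oac


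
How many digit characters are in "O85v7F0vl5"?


Input string: 'O85v7F0vl5'
Operation: count digit characters (0-9)
Scan: 'O', '8'(digit), '5'(digit), 'v', '7'(digit), 'F', '0'(digit), 'v', 'l', '5'(digit)
Digits found: 5
Result: 5


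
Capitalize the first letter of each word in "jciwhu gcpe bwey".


Input string: 'jciwhu gcpe bwey'
Operation: capitalize first letter of each word
Word transformations: 'jciwhu'->'Jciwhu', 'gcpe'->'Gcpe', 'bwey'->'Bwey'
Result: Jciwhu Gcpe Bwey


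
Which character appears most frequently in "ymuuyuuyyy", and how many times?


Input: 'ymuuyuuyyy'
Operation: tally each character
Counts: 'm':1, 'u':4, 'y':5
Maximum: 'y' appears 5 times


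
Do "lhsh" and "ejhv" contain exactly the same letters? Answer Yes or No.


String 1: 'lhsh' -> sorted: 'hhls'
String 2: 'ejhv' -> sorted: 'ehjv'
Compare sorted forms: 'hhls' != 'ehjv'
Anagram: No
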